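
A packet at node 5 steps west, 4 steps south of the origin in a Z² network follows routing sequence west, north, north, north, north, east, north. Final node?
(-5, 1)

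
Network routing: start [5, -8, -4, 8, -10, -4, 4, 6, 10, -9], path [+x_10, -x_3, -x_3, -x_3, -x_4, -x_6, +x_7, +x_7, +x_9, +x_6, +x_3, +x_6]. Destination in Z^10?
(5, -8, -6, 7, -10, -3, 6, 6, 11, -8)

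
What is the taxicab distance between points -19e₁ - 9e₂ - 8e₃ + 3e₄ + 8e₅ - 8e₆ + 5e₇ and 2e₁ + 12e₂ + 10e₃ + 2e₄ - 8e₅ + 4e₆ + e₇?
93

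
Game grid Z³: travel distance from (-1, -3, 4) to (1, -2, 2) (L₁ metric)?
5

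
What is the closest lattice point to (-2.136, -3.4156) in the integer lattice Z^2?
(-2, -3)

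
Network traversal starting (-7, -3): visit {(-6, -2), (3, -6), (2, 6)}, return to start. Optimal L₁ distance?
44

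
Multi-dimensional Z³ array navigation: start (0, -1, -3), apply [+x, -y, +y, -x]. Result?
(0, -1, -3)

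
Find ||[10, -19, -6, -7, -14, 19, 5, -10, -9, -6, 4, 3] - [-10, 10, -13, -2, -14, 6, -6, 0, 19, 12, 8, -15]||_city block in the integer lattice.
163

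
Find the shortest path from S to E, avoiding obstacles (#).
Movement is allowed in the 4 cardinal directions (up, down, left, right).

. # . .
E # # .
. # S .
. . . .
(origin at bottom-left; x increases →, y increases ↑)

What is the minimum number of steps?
5
(one shortest path: (2, 1) → (2, 0) → (1, 0) → (0, 0) → (0, 1) → (0, 2))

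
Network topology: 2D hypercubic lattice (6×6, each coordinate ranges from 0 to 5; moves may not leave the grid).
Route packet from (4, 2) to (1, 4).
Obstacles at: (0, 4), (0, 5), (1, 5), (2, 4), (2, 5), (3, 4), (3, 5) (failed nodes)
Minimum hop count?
5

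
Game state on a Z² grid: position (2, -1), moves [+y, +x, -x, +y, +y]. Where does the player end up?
(2, 2)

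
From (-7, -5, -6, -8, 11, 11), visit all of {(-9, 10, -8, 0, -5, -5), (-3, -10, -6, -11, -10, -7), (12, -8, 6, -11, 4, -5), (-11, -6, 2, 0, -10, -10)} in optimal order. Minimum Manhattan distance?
176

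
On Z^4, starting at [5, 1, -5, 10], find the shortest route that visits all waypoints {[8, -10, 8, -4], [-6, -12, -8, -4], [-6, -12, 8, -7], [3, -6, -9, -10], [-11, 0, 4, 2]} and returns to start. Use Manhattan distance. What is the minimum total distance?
166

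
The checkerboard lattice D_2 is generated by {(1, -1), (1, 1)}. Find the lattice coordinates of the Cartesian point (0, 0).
0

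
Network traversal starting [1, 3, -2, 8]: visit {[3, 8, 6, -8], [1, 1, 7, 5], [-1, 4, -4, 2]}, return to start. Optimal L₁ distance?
76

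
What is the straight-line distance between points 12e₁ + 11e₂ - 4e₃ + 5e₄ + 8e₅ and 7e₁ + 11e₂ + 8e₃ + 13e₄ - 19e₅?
31.0161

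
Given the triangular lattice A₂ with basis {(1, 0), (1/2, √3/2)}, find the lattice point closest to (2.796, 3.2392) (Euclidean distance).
(3, 3.464)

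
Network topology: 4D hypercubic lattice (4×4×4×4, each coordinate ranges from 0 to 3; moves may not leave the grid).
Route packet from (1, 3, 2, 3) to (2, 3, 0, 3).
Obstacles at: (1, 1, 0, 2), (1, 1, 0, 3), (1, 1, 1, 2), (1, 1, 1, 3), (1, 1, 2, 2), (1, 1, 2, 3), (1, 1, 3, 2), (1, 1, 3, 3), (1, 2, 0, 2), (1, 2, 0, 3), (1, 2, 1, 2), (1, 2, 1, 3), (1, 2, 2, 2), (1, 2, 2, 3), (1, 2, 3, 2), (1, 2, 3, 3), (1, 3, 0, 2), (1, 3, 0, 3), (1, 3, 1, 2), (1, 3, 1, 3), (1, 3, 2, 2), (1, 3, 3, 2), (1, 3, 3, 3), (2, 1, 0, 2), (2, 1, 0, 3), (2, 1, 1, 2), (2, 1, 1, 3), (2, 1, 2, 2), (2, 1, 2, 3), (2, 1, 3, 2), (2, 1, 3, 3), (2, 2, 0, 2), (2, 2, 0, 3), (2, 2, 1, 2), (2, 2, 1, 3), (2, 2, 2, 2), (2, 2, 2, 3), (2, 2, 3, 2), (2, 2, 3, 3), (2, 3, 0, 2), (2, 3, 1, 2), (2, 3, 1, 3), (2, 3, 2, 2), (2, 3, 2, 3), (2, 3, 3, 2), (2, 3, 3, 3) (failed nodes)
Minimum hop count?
11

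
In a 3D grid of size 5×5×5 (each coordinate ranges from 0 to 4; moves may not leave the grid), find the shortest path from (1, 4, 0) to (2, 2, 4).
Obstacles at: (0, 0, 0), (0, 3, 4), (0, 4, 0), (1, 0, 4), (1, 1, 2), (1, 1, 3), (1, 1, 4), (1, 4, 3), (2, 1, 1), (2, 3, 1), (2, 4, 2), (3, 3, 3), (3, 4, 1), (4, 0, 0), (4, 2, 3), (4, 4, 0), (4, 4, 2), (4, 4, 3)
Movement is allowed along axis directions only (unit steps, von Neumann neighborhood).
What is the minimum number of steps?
7
(one shortest path: (1, 4, 0) → (2, 4, 0) → (2, 3, 0) → (2, 2, 0) → (2, 2, 1) → (2, 2, 2) → (2, 2, 3) → (2, 2, 4))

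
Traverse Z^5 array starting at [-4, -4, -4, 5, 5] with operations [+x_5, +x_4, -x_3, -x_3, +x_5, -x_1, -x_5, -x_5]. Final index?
(-5, -4, -6, 6, 5)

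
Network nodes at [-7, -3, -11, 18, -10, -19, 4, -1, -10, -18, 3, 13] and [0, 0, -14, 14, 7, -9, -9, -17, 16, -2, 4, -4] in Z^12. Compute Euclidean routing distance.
46.0326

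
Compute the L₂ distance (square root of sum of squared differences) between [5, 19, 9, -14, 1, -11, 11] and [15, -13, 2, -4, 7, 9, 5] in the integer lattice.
41.7732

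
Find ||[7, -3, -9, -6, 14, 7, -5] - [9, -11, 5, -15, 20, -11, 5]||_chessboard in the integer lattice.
18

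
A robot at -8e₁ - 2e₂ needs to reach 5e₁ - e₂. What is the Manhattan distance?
14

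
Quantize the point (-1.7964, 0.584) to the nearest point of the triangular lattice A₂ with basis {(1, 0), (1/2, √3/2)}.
(-1.5, 0.866)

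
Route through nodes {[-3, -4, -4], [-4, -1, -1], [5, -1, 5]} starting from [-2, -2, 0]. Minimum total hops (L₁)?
29
(one optimal route: (-2, -2, 0) → (-3, -4, -4) → (-4, -1, -1) → (5, -1, 5))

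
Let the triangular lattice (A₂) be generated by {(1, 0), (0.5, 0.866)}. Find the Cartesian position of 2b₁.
(2, 0)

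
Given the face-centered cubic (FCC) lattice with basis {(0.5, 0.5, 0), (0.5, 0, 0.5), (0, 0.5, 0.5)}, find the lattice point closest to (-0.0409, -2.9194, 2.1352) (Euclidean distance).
(0, -3, 2)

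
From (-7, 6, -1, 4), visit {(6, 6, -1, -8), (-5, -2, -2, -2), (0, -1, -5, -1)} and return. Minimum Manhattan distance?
76
(one optimal route: (-7, 6, -1, 4) → (6, 6, -1, -8) → (0, -1, -5, -1) → (-5, -2, -2, -2) → (-7, 6, -1, 4))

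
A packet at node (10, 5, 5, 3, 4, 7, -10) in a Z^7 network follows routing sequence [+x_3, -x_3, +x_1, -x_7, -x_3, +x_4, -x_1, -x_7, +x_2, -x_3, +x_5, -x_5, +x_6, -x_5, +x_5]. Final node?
(10, 6, 3, 4, 4, 8, -12)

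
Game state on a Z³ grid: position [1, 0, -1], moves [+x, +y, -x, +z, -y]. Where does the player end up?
(1, 0, 0)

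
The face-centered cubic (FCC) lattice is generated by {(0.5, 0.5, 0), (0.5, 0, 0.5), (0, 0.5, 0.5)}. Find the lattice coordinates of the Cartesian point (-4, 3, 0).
-b₁ - 7b₂ + 7b₃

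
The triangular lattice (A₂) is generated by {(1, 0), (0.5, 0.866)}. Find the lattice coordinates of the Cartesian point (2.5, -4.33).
5b₁ - 5b₂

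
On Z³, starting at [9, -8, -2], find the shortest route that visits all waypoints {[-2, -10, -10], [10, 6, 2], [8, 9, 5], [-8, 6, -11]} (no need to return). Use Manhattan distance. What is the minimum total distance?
83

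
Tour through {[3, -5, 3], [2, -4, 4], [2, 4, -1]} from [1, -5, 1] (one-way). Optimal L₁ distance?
20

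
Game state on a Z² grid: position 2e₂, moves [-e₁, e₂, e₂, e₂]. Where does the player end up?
(-1, 5)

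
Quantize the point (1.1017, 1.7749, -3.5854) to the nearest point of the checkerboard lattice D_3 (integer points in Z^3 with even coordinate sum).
(1, 2, -3)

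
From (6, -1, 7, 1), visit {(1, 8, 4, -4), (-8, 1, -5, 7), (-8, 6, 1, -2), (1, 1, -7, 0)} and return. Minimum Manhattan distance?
98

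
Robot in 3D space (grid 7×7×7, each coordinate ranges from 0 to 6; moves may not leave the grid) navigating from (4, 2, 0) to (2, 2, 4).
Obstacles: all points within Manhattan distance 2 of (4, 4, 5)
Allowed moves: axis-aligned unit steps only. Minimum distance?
6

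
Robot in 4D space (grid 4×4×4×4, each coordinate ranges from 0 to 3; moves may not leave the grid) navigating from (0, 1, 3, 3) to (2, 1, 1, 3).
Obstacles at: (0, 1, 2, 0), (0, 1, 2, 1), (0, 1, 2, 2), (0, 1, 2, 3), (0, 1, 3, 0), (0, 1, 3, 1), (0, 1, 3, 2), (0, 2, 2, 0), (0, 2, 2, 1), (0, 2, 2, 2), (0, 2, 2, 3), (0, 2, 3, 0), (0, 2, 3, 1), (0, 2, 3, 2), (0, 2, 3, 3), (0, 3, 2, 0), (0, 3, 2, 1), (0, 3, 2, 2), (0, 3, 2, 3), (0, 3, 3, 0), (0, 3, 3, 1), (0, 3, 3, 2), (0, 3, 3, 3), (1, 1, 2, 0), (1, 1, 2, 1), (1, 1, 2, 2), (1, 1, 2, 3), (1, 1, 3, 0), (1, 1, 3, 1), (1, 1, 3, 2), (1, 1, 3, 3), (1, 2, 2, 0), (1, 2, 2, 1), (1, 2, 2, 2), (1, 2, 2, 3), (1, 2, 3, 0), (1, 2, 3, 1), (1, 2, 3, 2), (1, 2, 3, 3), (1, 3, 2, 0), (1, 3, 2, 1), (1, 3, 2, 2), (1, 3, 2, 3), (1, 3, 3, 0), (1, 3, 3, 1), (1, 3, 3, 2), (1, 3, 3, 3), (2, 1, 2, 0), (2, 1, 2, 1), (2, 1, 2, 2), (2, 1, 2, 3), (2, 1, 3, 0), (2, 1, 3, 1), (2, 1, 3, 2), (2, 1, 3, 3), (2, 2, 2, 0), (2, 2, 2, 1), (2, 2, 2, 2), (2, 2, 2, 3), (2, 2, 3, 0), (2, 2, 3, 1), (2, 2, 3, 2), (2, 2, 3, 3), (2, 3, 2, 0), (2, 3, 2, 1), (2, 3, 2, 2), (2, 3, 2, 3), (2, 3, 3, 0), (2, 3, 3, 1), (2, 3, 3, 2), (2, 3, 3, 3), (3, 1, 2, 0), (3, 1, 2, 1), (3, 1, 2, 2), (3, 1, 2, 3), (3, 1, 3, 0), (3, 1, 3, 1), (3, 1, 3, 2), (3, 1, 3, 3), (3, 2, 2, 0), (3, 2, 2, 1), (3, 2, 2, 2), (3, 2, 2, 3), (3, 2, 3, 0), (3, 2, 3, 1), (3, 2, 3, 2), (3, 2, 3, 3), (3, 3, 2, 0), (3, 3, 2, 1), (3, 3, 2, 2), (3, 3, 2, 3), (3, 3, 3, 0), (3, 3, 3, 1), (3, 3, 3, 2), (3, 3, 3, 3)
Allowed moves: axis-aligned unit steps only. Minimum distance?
6
(one shortest path: (0, 1, 3, 3) → (0, 0, 3, 3) → (1, 0, 3, 3) → (2, 0, 3, 3) → (2, 0, 2, 3) → (2, 0, 1, 3) → (2, 1, 1, 3))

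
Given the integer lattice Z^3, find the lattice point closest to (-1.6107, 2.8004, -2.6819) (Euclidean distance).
(-2, 3, -3)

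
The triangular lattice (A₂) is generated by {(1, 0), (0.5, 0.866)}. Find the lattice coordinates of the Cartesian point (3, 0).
3b₁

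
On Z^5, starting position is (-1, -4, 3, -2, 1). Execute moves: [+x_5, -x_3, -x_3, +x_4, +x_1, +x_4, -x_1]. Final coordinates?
(-1, -4, 1, 0, 2)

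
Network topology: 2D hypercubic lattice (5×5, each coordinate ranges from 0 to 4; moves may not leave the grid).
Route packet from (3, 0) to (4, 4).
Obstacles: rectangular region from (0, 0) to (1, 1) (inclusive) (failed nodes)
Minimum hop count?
5
(one shortest path: (3, 0) → (4, 0) → (4, 1) → (4, 2) → (4, 3) → (4, 4))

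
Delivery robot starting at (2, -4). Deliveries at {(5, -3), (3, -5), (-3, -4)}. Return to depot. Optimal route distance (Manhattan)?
20
(one optimal route: (2, -4) → (5, -3) → (3, -5) → (-3, -4) → (2, -4))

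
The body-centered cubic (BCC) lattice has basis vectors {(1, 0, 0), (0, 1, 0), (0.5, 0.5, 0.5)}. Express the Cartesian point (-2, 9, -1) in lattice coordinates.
-b₁ + 10b₂ - 2b₃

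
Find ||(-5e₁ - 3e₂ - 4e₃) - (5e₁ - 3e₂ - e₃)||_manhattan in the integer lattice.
13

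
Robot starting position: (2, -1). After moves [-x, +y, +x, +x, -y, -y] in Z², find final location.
(3, -2)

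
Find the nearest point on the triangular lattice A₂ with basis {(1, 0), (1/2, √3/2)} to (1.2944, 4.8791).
(1, 5.196)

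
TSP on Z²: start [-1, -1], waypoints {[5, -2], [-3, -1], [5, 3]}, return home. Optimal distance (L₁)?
26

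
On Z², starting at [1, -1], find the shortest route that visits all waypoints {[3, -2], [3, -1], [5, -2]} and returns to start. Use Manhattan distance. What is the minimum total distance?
10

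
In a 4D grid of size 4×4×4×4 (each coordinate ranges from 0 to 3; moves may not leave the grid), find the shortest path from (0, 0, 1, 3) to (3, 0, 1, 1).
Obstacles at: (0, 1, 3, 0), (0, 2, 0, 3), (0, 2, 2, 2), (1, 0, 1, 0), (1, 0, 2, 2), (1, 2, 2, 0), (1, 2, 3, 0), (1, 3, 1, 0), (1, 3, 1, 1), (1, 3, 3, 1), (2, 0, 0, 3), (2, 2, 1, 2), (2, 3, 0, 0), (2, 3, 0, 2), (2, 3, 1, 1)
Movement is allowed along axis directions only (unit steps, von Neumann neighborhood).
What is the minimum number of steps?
5
(one shortest path: (0, 0, 1, 3) → (1, 0, 1, 3) → (2, 0, 1, 3) → (3, 0, 1, 3) → (3, 0, 1, 2) → (3, 0, 1, 1))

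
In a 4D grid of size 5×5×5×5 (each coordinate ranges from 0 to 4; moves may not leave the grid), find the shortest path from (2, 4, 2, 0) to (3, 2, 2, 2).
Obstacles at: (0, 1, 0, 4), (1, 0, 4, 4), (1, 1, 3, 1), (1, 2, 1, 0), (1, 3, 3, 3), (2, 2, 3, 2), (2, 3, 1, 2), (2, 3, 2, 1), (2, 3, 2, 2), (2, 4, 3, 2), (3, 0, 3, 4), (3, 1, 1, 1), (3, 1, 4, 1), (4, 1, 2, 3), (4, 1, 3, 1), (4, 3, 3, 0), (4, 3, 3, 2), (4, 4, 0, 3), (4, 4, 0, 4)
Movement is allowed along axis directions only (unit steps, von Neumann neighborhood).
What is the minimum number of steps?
5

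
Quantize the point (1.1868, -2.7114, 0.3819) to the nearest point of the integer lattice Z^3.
(1, -3, 0)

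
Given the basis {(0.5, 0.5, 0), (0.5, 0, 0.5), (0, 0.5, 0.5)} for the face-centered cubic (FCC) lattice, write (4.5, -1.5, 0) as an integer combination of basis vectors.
3b₁ + 6b₂ - 6b₃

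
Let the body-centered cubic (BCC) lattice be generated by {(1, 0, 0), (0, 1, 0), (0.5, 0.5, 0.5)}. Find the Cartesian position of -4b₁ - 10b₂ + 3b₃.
(-2.5, -8.5, 1.5)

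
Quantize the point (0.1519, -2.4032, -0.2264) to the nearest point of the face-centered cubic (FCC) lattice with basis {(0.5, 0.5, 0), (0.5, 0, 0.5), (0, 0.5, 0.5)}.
(0, -2.5, -0.5)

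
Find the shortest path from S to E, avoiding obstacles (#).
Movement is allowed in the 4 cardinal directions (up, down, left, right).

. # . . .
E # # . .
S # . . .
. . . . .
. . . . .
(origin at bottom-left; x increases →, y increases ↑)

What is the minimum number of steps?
1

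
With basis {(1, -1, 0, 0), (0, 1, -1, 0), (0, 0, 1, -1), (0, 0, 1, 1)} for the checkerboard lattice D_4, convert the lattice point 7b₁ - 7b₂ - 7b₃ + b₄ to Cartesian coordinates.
(7, -14, 1, 8)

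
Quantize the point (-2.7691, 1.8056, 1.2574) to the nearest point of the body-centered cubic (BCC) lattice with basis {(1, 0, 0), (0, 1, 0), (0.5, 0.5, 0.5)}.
(-3, 2, 1)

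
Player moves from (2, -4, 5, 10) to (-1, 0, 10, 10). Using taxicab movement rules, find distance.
12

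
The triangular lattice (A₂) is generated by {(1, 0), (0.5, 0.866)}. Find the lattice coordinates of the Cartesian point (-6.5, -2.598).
-5b₁ - 3b₂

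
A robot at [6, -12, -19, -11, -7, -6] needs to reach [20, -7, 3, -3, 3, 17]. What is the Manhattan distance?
82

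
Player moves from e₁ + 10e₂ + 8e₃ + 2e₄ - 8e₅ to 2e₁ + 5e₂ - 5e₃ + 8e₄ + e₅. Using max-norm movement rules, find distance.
13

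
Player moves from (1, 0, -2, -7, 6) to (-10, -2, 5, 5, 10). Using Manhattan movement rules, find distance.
36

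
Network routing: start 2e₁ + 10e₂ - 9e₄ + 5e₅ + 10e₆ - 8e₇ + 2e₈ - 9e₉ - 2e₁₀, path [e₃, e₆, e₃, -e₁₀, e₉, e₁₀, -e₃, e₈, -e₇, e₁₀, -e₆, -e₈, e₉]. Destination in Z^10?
(2, 10, 1, -9, 5, 10, -9, 2, -7, -1)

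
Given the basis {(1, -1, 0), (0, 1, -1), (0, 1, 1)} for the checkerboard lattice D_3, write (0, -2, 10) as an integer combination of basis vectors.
-6b₂ + 4b₃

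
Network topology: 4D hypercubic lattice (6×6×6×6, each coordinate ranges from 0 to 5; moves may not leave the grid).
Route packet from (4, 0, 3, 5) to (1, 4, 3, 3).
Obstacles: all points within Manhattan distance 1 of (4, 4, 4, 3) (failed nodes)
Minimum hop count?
9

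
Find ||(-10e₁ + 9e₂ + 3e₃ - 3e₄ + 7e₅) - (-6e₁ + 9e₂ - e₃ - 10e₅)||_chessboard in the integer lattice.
17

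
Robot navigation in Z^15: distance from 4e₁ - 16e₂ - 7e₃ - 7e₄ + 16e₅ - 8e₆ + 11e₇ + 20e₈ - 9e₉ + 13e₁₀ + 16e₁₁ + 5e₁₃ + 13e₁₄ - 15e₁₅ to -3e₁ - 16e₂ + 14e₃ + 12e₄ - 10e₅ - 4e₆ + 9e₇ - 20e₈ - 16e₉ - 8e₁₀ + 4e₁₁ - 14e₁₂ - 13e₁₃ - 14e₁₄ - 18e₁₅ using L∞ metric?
40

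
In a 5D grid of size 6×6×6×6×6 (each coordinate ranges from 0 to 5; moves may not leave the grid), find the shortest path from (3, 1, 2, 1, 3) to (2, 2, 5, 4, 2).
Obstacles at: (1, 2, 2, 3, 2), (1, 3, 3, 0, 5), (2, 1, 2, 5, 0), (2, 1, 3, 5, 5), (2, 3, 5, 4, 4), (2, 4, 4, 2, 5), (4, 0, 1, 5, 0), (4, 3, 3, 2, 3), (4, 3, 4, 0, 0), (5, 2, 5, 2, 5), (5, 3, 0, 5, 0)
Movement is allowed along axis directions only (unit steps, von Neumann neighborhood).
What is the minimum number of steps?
9
(one shortest path: (3, 1, 2, 1, 3) → (2, 1, 2, 1, 3) → (2, 2, 2, 1, 3) → (2, 2, 3, 1, 3) → (2, 2, 4, 1, 3) → (2, 2, 5, 1, 3) → (2, 2, 5, 2, 3) → (2, 2, 5, 3, 3) → (2, 2, 5, 4, 3) → (2, 2, 5, 4, 2))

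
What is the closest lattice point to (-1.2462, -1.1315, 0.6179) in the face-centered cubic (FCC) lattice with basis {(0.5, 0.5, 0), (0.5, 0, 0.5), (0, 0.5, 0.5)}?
(-1.5, -1, 0.5)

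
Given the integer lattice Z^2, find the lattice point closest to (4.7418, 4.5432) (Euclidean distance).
(5, 5)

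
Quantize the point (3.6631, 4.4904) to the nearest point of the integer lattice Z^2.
(4, 4)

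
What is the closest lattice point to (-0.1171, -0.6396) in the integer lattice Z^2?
(0, -1)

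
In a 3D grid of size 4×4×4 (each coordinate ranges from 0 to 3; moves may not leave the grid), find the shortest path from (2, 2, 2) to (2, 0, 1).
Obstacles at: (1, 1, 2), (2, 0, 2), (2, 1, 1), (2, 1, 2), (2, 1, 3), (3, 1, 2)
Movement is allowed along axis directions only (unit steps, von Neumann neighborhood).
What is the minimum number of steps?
5
(one shortest path: (2, 2, 2) → (1, 2, 2) → (1, 2, 1) → (1, 1, 1) → (1, 0, 1) → (2, 0, 1))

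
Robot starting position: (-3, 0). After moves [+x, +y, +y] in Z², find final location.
(-2, 2)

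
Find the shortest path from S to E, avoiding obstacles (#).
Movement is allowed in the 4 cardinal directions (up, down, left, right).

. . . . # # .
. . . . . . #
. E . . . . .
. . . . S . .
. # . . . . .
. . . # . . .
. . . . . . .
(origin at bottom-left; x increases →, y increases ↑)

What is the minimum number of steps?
4
(one shortest path: (4, 3) → (3, 3) → (2, 3) → (1, 3) → (1, 4))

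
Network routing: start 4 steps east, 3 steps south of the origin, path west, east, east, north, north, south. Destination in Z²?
(5, -2)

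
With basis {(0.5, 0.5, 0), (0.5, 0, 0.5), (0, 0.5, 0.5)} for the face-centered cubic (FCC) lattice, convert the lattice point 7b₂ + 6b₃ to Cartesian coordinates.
(3.5, 3, 6.5)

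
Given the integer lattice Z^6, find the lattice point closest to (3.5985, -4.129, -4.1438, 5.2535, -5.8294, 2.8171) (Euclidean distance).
(4, -4, -4, 5, -6, 3)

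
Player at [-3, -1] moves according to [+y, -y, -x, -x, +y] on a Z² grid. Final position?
(-5, 0)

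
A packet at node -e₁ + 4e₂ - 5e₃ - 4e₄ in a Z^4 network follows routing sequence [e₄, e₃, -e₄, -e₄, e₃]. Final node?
(-1, 4, -3, -5)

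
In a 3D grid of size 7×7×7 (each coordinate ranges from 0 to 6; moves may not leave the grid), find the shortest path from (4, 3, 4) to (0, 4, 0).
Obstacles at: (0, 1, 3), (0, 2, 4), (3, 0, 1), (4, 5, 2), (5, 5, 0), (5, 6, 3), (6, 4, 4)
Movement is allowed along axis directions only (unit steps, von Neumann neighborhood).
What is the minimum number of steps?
9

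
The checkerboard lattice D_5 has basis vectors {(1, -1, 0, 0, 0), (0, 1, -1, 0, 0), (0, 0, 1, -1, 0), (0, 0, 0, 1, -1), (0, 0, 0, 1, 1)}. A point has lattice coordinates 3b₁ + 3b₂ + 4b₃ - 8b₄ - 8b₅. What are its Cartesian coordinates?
(3, 0, 1, -20, 0)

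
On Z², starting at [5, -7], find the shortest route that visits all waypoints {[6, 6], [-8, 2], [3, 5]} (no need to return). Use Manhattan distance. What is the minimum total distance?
32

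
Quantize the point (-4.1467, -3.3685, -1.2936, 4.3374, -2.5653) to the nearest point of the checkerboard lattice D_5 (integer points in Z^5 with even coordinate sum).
(-4, -3, -1, 4, -2)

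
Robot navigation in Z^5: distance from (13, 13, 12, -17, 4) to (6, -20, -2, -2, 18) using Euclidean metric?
41.8927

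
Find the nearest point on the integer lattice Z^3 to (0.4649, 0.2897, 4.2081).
(0, 0, 4)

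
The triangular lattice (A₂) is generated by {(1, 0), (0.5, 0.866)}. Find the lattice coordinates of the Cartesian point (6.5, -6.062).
10b₁ - 7b₂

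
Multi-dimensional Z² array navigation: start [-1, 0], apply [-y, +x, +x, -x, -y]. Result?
(0, -2)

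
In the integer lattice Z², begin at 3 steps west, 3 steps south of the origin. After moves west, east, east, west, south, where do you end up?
(-3, -4)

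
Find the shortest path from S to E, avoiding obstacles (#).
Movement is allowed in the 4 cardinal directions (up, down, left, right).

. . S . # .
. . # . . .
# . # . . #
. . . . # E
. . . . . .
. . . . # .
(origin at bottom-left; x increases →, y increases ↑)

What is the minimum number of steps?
8
(one shortest path: (2, 5) → (3, 5) → (3, 4) → (3, 3) → (3, 2) → (3, 1) → (4, 1) → (5, 1) → (5, 2))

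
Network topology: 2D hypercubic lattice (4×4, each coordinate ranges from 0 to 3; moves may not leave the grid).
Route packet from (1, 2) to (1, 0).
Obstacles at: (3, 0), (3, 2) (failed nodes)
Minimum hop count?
2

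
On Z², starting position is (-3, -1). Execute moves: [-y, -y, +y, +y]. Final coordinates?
(-3, -1)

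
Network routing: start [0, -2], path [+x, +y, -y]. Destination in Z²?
(1, -2)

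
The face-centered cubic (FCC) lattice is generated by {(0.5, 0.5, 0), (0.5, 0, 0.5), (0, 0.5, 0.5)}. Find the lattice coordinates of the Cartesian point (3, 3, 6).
6b₂ + 6b₃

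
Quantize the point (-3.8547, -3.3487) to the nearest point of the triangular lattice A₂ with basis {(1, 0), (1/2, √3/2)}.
(-4, -3.464)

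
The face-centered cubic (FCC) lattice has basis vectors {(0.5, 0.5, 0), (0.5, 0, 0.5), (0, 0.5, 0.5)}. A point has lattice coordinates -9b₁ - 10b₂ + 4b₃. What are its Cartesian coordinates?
(-9.5, -2.5, -3)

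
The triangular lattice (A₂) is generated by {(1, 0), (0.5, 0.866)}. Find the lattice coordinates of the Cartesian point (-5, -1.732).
-4b₁ - 2b₂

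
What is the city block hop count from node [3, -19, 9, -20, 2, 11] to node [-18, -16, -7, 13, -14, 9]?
91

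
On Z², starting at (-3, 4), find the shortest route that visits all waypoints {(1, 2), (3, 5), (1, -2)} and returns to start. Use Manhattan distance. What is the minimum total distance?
26
(one optimal route: (-3, 4) → (1, 2) → (1, -2) → (3, 5) → (-3, 4))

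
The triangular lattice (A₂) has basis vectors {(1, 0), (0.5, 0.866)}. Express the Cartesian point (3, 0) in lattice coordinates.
3b₁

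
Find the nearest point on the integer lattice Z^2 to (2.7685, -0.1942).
(3, 0)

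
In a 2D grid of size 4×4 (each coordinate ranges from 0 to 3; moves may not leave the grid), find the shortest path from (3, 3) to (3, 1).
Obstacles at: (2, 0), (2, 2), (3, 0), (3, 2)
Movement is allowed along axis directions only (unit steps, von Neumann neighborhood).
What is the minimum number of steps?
6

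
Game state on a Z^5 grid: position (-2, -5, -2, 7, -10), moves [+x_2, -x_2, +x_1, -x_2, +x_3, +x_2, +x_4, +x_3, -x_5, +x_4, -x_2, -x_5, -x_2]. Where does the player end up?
(-1, -7, 0, 9, -12)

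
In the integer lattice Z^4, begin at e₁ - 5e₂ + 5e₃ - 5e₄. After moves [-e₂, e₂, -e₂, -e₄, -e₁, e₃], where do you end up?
(0, -6, 6, -6)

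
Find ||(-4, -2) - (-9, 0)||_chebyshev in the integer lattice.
5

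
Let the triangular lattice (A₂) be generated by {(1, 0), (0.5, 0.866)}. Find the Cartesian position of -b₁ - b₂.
(-1.5, -0.866)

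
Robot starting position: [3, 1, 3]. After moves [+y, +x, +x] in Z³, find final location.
(5, 2, 3)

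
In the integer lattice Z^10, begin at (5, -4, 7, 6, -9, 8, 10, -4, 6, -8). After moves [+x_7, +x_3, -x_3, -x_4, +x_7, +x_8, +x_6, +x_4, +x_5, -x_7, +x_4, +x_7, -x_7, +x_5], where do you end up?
(5, -4, 7, 7, -7, 9, 11, -3, 6, -8)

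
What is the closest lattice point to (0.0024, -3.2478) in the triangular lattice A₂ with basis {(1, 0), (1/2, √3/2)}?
(0, -3.464)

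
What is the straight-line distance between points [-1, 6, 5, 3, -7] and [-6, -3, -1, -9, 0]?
18.303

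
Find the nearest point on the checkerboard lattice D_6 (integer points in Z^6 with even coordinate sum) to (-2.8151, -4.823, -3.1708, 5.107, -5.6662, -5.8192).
(-3, -5, -3, 5, -6, -6)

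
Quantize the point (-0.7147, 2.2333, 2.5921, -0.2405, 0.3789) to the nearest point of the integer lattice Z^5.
(-1, 2, 3, 0, 0)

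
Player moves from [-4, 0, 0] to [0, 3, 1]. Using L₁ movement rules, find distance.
8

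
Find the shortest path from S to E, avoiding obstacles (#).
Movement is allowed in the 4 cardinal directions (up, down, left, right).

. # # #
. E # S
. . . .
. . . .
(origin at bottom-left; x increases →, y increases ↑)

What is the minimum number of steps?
4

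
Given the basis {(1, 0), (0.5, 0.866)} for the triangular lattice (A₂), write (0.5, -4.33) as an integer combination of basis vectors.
3b₁ - 5b₂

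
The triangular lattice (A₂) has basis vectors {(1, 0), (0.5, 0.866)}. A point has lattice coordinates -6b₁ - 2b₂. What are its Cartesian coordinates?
(-7, -1.732)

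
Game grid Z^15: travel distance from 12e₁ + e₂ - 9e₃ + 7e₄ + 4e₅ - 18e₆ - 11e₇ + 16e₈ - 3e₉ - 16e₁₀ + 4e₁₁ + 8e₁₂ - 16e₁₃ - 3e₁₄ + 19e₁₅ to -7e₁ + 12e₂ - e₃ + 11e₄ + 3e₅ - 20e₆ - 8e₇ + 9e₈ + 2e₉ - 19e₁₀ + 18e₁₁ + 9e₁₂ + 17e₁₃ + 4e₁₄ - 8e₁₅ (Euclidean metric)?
52.1824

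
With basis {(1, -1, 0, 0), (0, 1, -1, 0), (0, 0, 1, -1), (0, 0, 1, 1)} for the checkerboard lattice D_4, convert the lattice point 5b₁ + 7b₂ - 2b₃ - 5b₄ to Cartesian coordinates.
(5, 2, -14, -3)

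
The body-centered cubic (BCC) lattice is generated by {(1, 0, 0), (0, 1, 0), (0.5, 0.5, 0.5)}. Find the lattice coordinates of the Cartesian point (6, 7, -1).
7b₁ + 8b₂ - 2b₃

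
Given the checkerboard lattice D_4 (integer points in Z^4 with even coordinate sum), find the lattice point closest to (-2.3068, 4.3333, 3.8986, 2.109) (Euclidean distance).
(-2, 4, 4, 2)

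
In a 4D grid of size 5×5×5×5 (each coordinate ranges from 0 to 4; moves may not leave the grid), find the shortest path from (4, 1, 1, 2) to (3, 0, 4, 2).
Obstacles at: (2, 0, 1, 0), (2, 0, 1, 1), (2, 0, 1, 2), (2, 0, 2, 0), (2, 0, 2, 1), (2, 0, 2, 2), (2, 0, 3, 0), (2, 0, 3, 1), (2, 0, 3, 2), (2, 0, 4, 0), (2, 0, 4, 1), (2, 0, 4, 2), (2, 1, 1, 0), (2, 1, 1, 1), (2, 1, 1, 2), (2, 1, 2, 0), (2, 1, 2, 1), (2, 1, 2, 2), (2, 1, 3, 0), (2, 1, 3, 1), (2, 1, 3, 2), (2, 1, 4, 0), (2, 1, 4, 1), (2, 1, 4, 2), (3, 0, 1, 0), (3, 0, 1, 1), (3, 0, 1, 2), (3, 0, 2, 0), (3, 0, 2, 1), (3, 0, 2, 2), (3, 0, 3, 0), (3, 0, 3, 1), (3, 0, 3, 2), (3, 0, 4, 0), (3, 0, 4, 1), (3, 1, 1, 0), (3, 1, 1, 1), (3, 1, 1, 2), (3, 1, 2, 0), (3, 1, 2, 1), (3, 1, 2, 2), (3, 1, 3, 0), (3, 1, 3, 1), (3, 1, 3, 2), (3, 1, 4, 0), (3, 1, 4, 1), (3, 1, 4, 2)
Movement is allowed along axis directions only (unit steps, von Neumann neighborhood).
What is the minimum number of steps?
5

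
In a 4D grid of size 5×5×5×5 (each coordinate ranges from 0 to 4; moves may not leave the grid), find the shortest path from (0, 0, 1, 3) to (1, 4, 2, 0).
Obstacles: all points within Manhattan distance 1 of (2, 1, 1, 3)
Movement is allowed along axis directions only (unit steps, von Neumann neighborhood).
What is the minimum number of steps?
9
(one shortest path: (0, 0, 1, 3) → (1, 0, 1, 3) → (1, 0, 2, 3) → (1, 1, 2, 3) → (1, 2, 2, 3) → (1, 3, 2, 3) → (1, 4, 2, 3) → (1, 4, 2, 2) → (1, 4, 2, 1) → (1, 4, 2, 0))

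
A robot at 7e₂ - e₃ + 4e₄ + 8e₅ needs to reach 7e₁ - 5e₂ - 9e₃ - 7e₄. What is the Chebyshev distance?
12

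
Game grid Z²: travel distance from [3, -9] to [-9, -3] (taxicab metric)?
18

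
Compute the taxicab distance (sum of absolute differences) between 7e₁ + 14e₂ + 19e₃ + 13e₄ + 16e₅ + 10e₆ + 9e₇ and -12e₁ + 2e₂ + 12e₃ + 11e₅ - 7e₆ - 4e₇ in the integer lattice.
86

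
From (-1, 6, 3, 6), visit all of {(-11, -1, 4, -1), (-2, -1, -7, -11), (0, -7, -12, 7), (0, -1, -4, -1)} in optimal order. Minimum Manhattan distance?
90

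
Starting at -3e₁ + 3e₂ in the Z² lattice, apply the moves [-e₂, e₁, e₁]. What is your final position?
(-1, 2)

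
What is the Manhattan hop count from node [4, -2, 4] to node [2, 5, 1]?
12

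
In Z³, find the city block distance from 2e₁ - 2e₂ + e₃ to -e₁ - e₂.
5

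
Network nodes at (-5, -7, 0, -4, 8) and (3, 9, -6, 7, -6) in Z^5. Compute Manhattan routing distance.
55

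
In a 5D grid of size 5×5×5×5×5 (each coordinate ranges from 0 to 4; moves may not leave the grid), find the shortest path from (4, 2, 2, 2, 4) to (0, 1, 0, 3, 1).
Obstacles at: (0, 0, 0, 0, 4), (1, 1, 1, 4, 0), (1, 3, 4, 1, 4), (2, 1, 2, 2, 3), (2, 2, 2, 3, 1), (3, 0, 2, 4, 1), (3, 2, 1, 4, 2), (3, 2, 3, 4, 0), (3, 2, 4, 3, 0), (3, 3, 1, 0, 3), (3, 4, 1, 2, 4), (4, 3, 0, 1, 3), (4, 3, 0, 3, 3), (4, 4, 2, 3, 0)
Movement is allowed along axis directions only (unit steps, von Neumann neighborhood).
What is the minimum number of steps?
11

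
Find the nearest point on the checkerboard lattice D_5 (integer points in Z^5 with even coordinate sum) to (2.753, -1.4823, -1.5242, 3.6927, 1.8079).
(3, -1, -2, 4, 2)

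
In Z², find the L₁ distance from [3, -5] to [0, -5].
3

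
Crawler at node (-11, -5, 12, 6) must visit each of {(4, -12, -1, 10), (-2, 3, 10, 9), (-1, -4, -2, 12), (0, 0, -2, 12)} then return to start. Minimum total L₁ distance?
102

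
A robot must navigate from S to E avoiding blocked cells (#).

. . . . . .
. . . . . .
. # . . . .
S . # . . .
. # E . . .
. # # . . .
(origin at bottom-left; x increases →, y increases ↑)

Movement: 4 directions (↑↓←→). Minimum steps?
9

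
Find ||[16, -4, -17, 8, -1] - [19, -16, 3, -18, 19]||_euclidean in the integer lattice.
40.3609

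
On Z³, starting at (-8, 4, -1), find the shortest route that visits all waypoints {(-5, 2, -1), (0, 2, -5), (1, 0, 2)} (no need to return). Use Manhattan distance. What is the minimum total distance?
24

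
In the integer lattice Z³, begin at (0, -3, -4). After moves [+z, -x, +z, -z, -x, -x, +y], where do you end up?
(-3, -2, -3)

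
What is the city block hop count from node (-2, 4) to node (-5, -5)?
12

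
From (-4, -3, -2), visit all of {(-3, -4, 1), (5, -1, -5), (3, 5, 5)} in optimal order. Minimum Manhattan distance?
40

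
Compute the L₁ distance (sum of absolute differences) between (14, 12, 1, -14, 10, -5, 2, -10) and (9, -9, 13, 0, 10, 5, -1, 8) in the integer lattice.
83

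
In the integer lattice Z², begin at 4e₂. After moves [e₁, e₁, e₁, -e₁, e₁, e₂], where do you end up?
(3, 5)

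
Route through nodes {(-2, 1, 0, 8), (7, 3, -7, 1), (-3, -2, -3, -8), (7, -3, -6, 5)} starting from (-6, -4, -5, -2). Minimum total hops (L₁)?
69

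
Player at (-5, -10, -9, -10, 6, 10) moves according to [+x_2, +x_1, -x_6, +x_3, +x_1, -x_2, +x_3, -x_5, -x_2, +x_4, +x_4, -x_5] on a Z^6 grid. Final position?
(-3, -11, -7, -8, 4, 9)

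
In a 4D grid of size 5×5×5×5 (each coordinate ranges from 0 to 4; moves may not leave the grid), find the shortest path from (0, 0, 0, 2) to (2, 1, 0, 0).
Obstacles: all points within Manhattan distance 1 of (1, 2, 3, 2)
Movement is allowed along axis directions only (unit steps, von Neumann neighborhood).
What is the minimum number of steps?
5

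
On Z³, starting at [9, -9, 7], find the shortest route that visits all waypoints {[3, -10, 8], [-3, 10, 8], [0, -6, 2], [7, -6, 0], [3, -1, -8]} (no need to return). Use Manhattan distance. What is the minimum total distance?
80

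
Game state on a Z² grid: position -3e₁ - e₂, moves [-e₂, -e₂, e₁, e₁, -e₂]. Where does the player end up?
(-1, -4)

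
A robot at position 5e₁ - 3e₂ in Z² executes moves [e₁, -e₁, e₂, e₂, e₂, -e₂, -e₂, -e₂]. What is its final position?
(5, -3)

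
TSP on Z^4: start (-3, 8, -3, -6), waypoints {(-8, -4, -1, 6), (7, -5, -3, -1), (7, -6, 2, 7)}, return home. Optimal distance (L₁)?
94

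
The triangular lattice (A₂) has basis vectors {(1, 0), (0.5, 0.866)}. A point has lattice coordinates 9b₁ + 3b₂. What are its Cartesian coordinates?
(10.5, 2.598)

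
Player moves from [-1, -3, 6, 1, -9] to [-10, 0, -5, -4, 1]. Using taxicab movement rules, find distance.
38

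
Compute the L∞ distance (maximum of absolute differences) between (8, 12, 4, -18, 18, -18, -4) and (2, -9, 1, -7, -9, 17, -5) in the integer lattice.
35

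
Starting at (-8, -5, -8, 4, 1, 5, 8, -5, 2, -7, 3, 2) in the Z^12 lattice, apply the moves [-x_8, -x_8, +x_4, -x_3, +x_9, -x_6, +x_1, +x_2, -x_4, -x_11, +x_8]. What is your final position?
(-7, -4, -9, 4, 1, 4, 8, -6, 3, -7, 2, 2)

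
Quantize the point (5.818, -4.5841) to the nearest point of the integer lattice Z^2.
(6, -5)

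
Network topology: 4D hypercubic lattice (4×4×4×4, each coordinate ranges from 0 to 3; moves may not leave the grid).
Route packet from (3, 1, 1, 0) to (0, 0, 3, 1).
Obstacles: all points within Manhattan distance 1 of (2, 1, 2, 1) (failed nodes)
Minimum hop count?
7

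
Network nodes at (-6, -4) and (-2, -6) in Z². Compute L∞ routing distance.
4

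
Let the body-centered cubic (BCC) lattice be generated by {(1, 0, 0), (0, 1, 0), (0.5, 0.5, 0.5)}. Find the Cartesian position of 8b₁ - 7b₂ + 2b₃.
(9, -6, 1)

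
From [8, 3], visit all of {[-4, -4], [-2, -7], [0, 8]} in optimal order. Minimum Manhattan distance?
34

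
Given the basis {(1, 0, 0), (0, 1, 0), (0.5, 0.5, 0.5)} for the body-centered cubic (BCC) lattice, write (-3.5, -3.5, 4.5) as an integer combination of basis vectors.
-8b₁ - 8b₂ + 9b₃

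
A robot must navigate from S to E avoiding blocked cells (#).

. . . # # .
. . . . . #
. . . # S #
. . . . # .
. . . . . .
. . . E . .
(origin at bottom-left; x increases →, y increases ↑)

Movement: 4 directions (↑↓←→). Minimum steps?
8
(one shortest path: (4, 3) → (4, 4) → (3, 4) → (2, 4) → (2, 3) → (2, 2) → (3, 2) → (3, 1) → (3, 0))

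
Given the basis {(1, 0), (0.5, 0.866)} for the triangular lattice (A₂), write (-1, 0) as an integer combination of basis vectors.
-b₁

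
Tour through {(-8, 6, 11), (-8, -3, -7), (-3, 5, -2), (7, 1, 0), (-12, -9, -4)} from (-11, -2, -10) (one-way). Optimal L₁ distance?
88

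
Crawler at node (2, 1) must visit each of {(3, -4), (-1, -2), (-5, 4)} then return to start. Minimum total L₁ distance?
32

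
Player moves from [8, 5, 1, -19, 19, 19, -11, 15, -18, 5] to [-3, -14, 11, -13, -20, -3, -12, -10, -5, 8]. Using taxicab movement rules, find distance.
149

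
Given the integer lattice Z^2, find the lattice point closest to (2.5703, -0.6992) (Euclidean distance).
(3, -1)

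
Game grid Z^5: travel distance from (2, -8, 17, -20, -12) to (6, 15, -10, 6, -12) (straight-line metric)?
44.1588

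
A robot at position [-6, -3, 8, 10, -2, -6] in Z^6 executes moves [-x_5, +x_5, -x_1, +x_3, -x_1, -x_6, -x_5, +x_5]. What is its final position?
(-8, -3, 9, 10, -2, -7)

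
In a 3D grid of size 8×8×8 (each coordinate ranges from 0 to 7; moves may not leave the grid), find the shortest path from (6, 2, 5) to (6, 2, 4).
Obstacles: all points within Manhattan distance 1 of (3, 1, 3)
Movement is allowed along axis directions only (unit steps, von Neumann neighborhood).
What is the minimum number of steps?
1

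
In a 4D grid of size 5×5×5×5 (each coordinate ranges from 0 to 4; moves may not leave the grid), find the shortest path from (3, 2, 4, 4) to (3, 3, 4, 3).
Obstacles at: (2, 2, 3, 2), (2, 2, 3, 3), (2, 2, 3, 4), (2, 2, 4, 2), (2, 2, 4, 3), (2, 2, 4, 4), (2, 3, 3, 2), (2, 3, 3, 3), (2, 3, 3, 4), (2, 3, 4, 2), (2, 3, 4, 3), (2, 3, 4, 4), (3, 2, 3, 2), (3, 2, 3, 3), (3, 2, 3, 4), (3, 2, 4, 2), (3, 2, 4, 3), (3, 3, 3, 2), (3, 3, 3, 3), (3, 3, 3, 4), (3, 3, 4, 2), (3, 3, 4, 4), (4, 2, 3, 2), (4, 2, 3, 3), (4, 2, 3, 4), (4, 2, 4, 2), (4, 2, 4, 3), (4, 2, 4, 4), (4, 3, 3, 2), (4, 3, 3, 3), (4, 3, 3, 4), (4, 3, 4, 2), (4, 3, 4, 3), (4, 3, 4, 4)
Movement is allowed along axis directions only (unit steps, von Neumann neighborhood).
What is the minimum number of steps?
10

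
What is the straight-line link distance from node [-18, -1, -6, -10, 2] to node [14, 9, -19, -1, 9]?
37.7227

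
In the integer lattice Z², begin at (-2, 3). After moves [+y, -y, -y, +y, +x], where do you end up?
(-1, 3)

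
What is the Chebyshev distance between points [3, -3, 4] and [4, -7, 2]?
4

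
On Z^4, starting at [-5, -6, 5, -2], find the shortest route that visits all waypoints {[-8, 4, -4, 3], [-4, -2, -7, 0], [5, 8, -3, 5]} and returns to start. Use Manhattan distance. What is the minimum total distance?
94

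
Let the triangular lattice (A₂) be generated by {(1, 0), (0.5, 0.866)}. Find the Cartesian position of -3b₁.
(-3, 0)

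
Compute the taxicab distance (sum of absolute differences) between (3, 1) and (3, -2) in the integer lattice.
3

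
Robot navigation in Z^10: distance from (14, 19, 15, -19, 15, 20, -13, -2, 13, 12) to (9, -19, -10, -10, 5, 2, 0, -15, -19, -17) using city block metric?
192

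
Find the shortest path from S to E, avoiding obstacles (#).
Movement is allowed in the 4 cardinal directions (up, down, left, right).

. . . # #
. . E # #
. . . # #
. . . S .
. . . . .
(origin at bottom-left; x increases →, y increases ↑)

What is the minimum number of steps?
3
(one shortest path: (3, 1) → (2, 1) → (2, 2) → (2, 3))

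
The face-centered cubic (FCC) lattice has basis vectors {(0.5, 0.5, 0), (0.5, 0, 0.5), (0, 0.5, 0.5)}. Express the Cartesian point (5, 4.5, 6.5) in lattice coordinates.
3b₁ + 7b₂ + 6b₃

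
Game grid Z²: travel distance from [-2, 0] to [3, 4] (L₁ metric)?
9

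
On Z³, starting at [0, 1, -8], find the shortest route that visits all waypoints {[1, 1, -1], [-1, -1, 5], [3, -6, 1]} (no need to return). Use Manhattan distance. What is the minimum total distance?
31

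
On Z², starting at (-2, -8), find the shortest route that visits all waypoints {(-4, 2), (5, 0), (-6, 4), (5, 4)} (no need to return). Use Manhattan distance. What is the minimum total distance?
31
(one optimal route: (-2, -8) → (-4, 2) → (-6, 4) → (5, 4) → (5, 0))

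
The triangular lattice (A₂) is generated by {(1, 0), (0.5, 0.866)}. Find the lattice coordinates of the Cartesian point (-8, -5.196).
-5b₁ - 6b₂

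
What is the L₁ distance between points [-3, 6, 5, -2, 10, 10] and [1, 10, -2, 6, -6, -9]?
58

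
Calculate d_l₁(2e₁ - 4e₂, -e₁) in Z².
7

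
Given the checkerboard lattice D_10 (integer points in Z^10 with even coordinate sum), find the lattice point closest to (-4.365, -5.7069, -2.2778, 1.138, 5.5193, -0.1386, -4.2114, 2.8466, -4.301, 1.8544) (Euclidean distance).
(-4, -6, -2, 1, 6, 0, -4, 3, -4, 2)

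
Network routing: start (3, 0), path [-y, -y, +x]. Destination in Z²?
(4, -2)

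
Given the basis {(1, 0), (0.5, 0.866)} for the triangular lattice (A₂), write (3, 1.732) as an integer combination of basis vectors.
2b₁ + 2b₂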